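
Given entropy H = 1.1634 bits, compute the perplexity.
2.2398

Perplexity is 2^H (or exp(H) for natural log).

H = 1.1634 bits
Perplexity = 2^1.1634 = 2.2398

Interpretation: The model's uncertainty is equivalent to choosing uniformly among 2.2 options.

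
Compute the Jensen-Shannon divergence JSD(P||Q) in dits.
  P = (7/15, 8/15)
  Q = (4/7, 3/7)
0.0024 dits

Jensen-Shannon divergence is:
JSD(P||Q) = 0.5 × D_KL(P||M) + 0.5 × D_KL(Q||M)
where M = 0.5 × (P + Q) is the mixture distribution.

M = 0.5 × (7/15, 8/15) + 0.5 × (4/7, 3/7) = (0.519048, 0.480952)

D_KL(P||M) = 0.0024 dits
D_KL(Q||M) = 0.0024 dits

JSD(P||Q) = 0.5 × 0.0024 + 0.5 × 0.0024 = 0.0024 dits

Unlike KL divergence, JSD is symmetric and bounded: 0 ≤ JSD ≤ log(2).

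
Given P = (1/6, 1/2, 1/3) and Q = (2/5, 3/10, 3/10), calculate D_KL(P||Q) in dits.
0.0628 dits

KL divergence: D_KL(P||Q) = Σ p(x) log(p(x)/q(x))

Computing term by term:
  x=0: 1/6 × log_10[(1/6)/(2/5)] = 1/6 × -0.3802 = -0.0634
  x=1: 1/2 × log_10[(1/2)/(3/10)] = 1/2 × 0.2218 = 0.1109
  x=2: 1/3 × log_10[(1/3)/(3/10)] = 1/3 × 0.0458 = 0.0153

D_KL(P||Q) = 0.0628 dits

Note: KL divergence is always non-negative and equals 0 iff P = Q.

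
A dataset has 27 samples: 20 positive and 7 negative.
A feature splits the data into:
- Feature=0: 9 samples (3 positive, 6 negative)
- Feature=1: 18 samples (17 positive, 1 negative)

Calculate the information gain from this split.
0.3132 bits

Information Gain = H(Y) - H(Y|Feature)

Before split:
P(positive) = 20/27 = 0.7407
H(Y) = 0.8256 bits

After split:
Feature=0: H = 0.9183 bits (weight = 9/27)
Feature=1: H = 0.3095 bits (weight = 18/27)
H(Y|Feature) = (9/27)×0.9183 + (18/27)×0.3095 = 0.5125 bits

Information Gain = 0.8256 - 0.5125 = 0.3132 bits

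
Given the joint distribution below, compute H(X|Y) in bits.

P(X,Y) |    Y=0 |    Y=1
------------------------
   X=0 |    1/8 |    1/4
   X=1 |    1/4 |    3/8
0.9512 bits

Using the chain rule: H(X|Y) = H(X,Y) - H(Y)

First, compute H(X,Y) = 1.9056 bits

Marginal P(Y) = (3/8, 5/8)
H(Y) = 0.9544 bits

H(X|Y) = H(X,Y) - H(Y) = 1.9056 - 0.9544 = 0.9512 bits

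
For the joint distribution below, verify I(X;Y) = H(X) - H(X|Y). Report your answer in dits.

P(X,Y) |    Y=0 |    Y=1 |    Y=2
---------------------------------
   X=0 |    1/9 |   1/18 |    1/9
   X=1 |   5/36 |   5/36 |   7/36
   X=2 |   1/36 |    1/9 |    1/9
I(X;Y) = 0.0157 dits

Mutual information has multiple equivalent forms:
- I(X;Y) = H(X) - H(X|Y)
- I(X;Y) = H(Y) - H(Y|X)
- I(X;Y) = H(X) + H(Y) - H(X,Y)

Computing all quantities:
H(X) = 0.4589, H(Y) = 0.4703, H(X,Y) = 0.9135
H(X|Y) = 0.4432, H(Y|X) = 0.4546

Verification:
H(X) - H(X|Y) = 0.4589 - 0.4432 = 0.0157
H(Y) - H(Y|X) = 0.4703 - 0.4546 = 0.0157
H(X) + H(Y) - H(X,Y) = 0.4589 + 0.4703 - 0.9135 = 0.0157

All forms give I(X;Y) = 0.0157 dits. ✓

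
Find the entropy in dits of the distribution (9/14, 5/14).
0.2831 dits

Shannon entropy is H(X) = -Σ p(x) log p(x).

For P = (9/14, 5/14):
H = -9/14 × log_10(9/14) -5/14 × log_10(5/14)
H = 0.2831 dits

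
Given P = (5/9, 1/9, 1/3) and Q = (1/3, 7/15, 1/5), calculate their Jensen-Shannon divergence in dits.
0.0353 dits

Jensen-Shannon divergence is:
JSD(P||Q) = 0.5 × D_KL(P||M) + 0.5 × D_KL(Q||M)
where M = 0.5 × (P + Q) is the mixture distribution.

M = 0.5 × (5/9, 1/9, 1/3) + 0.5 × (1/3, 7/15, 1/5) = (4/9, 0.288889, 4/15)

D_KL(P||M) = 0.0400 dits
D_KL(Q||M) = 0.0306 dits

JSD(P||Q) = 0.5 × 0.0400 + 0.5 × 0.0306 = 0.0353 dits

Unlike KL divergence, JSD is symmetric and bounded: 0 ≤ JSD ≤ log(2).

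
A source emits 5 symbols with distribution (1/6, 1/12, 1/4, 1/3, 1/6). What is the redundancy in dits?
0.0401 dits

Redundancy measures how far a source is from maximum entropy:
R = H_max - H(X)

Maximum entropy for 5 symbols: H_max = log_10(5) = 0.6990 dits
Actual entropy: H(X) = 0.6589 dits
Redundancy: R = 0.6990 - 0.6589 = 0.0401 dits

This redundancy represents potential for compression: the source could be compressed by 0.0401 dits per symbol.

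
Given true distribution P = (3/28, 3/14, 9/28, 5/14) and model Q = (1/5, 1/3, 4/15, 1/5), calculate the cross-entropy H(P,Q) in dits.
0.6113 dits

Cross-entropy: H(P,Q) = -Σ p(x) log q(x)

Alternatively: H(P,Q) = H(P) + D_KL(P||Q)
H(P) = 0.5654 dits
D_KL(P||Q) = 0.0458 dits

H(P,Q) = 0.5654 + 0.0458 = 0.6113 dits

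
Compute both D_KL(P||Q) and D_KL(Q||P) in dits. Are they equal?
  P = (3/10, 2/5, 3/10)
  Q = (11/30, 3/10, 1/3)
D_KL(P||Q) = 0.0101, D_KL(Q||P) = 0.0097

KL divergence is not symmetric: D_KL(P||Q) ≠ D_KL(Q||P) in general.

D_KL(P||Q) = 0.0101 dits
D_KL(Q||P) = 0.0097 dits

No, they are not equal!

This asymmetry is why KL divergence is not a true distance metric.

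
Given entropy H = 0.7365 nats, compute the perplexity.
2.0886

Perplexity is e^H (or exp(H) for natural log).

H = 0.7365 nats
Perplexity = e^0.7365 = 2.0886

Interpretation: The model's uncertainty is equivalent to choosing uniformly among 2.1 options.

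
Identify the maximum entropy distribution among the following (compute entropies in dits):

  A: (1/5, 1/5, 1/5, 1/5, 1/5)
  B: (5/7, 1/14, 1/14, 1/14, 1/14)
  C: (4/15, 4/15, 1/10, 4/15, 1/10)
A

For a discrete distribution over n outcomes, entropy is maximized by the uniform distribution.

Computing entropies:
H(A) = 0.6990 dits
H(B) = 0.4318 dits
H(C) = 0.6592 dits

The uniform distribution (where all probabilities equal 1/5) achieves the maximum entropy of log_10(5) = 0.6990 dits.

Distribution A has the highest entropy.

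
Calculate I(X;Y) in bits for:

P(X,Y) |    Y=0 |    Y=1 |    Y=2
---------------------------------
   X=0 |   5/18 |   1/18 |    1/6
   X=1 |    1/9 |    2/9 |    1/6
0.1305 bits

Mutual information: I(X;Y) = H(X) + H(Y) - H(X,Y)

Marginals:
P(X) = (1/2, 1/2), H(X) = 1.0000 bits
P(Y) = (7/18, 5/18, 1/3), H(Y) = 1.5715 bits

Joint entropy: H(X,Y) = 2.4411 bits

I(X;Y) = 1.0000 + 1.5715 - 2.4411 = 0.1305 bits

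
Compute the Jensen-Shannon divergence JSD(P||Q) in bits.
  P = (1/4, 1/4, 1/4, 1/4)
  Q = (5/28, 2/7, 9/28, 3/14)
0.0094 bits

Jensen-Shannon divergence is:
JSD(P||Q) = 0.5 × D_KL(P||M) + 0.5 × D_KL(Q||M)
where M = 0.5 × (P + Q) is the mixture distribution.

M = 0.5 × (1/4, 1/4, 1/4, 1/4) + 0.5 × (5/28, 2/7, 9/28, 3/14) = (3/14, 0.267857, 2/7, 0.232143)

D_KL(P||M) = 0.0093 bits
D_KL(Q||M) = 0.0095 bits

JSD(P||Q) = 0.5 × 0.0093 + 0.5 × 0.0095 = 0.0094 bits

Unlike KL divergence, JSD is symmetric and bounded: 0 ≤ JSD ≤ log(2).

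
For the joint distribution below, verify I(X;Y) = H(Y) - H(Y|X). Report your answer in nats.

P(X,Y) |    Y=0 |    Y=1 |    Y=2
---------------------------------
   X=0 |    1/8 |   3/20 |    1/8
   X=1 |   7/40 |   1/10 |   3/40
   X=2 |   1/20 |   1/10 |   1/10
I(X;Y) = 0.0323 nats

Mutual information has multiple equivalent forms:
- I(X;Y) = H(X) - H(X|Y)
- I(X;Y) = H(Y) - H(Y|X)
- I(X;Y) = H(X) + H(Y) - H(X,Y)

Computing all quantities:
H(X) = 1.0805, H(Y) = 1.0961, H(X,Y) = 2.1443
H(X|Y) = 1.0482, H(Y|X) = 1.0638

Verification:
H(X) - H(X|Y) = 1.0805 - 1.0482 = 0.0323
H(Y) - H(Y|X) = 1.0961 - 1.0638 = 0.0323
H(X) + H(Y) - H(X,Y) = 1.0805 + 1.0961 - 2.1443 = 0.0323

All forms give I(X;Y) = 0.0323 nats. ✓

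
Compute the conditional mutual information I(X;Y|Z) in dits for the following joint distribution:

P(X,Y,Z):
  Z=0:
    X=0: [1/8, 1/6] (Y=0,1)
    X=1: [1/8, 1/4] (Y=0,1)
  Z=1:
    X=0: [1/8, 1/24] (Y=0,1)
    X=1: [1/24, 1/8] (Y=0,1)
0.0203 dits

Conditional mutual information: I(X;Y|Z) = H(X|Z) + H(Y|Z) - H(X,Y|Z)

H(Z) = 0.2764
H(X,Z) = 0.5752 → H(X|Z) = 0.2988
H(Y,Z) = 0.5683 → H(Y|Z) = 0.2919
H(X,Y,Z) = 0.8468 → H(X,Y|Z) = 0.5703

I(X;Y|Z) = 0.2988 + 0.2919 - 0.5703 = 0.0203 dits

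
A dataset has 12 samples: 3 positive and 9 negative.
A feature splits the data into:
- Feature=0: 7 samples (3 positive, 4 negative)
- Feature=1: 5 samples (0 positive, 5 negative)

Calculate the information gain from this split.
0.2366 bits

Information Gain = H(Y) - H(Y|Feature)

Before split:
P(positive) = 3/12 = 0.2500
H(Y) = 0.8113 bits

After split:
Feature=0: H = 0.9852 bits (weight = 7/12)
Feature=1: H = 0.0000 bits (weight = 5/12)
H(Y|Feature) = (7/12)×0.9852 + (5/12)×0.0000 = 0.5747 bits

Information Gain = 0.8113 - 0.5747 = 0.2366 bits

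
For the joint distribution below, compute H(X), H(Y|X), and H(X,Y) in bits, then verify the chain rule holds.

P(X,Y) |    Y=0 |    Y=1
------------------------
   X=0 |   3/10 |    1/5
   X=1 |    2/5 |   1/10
H(X,Y) = 1.8464, H(X) = 1.0000, H(Y|X) = 0.8464 (all in bits)

Chain rule: H(X,Y) = H(X) + H(Y|X)

Left side — joint entropy directly:
H(X,Y) = -Σ p(x,y) log p(x,y) = 1.8464 bits

Right side — compute H(Y|X) from the conditional distributions:
P(X) = (1/2, 1/2), so H(X) = 1.0000 bits
H(Y|X) = Σ_x P(X=x) · H(Y|X=x):
  P(Y|X=0) = (3/5, 2/5), H(Y|X=0) = 0.9710, weight P(X=0) = 1/2
  P(Y|X=1) = (4/5, 1/5), H(Y|X=1) = 0.7219, weight P(X=1) = 1/2
H(Y|X) = 0.8464 bits

H(X) + H(Y|X) = 1.0000 + 0.8464 = 1.8464 bits

Both sides equal 1.8464 bits. ✓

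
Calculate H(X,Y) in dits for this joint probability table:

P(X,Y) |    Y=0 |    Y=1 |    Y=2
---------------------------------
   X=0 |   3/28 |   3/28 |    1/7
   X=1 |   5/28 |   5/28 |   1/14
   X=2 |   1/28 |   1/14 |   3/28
0.9152 dits

Joint entropy is H(X,Y) = -Σ_{x,y} p(x,y) log p(x,y).

Summing over all non-zero entries:
H(X,Y) = -[3/28·log_10(3/28) + 3/28·log_10(3/28) + 1/7·log_10(1/7) + 5/28·log_10(5/28) + 5/28·log_10(5/28) + 1/14·log_10(1/14) + 1/28·log_10(1/28) + 1/14·log_10(1/14) + 3/28·log_10(3/28)]
H(X,Y) = 0.9152 dits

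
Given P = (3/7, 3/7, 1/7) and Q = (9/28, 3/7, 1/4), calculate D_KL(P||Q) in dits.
0.0188 dits

KL divergence: D_KL(P||Q) = Σ p(x) log(p(x)/q(x))

Computing term by term:
  x=0: 3/7 × log_10[(3/7)/(9/28)] = 3/7 × 0.1249 = 0.0535
  x=1: 3/7 × log_10[(3/7)/(3/7)] = 3/7 × 0.0000 = 0.0000
  x=2: 1/7 × log_10[(1/7)/(1/4)] = 1/7 × -0.2430 = -0.0347

D_KL(P||Q) = 0.0188 dits

Note: KL divergence is always non-negative and equals 0 iff P = Q.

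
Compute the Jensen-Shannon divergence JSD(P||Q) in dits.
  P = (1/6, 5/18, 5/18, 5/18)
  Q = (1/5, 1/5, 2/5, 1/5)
0.0055 dits

Jensen-Shannon divergence is:
JSD(P||Q) = 0.5 × D_KL(P||M) + 0.5 × D_KL(Q||M)
where M = 0.5 × (P + Q) is the mixture distribution.

M = 0.5 × (1/6, 5/18, 5/18, 5/18) + 0.5 × (1/5, 1/5, 2/5, 1/5) = (0.183333, 0.238889, 0.338889, 0.238889)

D_KL(P||M) = 0.0055 dits
D_KL(Q||M) = 0.0055 dits

JSD(P||Q) = 0.5 × 0.0055 + 0.5 × 0.0055 = 0.0055 dits

Unlike KL divergence, JSD is symmetric and bounded: 0 ≤ JSD ≤ log(2).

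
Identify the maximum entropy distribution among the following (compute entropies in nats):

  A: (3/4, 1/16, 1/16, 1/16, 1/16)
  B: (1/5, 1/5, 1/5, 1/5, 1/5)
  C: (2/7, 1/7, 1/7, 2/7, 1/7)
B

For a discrete distribution over n outcomes, entropy is maximized by the uniform distribution.

Computing entropies:
H(A) = 0.9089 nats
H(B) = 1.6094 nats
H(C) = 1.5498 nats

The uniform distribution (where all probabilities equal 1/5) achieves the maximum entropy of log_e(5) = 1.6094 nats.

Distribution B has the highest entropy.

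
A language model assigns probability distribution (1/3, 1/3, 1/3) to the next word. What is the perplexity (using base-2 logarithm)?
3.0000

Perplexity is 2^H (or exp(H) for natural log).

First, H = -Σ p log p = 1.5850 bits
Perplexity = 2^1.5850 = 3.0000

Interpretation: The model's uncertainty is equivalent to choosing uniformly among 3.0 options.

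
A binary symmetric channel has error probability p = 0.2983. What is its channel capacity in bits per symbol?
0.1208 bits

For a binary symmetric channel (BSC) with error probability p:
Capacity C = 1 - H(p) bits per symbol

where H(p) = -p log₂(p) - (1-p) log₂(1-p) is the binary entropy function.

H(0.2983) = 0.8792 bits
C = 1 - 0.8792 = 0.1208 bits per symbol

This means we can reliably transmit up to 0.1208 bits of information per channel use.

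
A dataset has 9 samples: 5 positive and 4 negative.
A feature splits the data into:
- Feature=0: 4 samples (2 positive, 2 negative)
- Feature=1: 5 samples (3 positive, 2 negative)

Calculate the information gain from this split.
0.0072 bits

Information Gain = H(Y) - H(Y|Feature)

Before split:
P(positive) = 5/9 = 0.5556
H(Y) = 0.9911 bits

After split:
Feature=0: H = 1.0000 bits (weight = 4/9)
Feature=1: H = 0.9710 bits (weight = 5/9)
H(Y|Feature) = (4/9)×1.0000 + (5/9)×0.9710 = 0.9839 bits

Information Gain = 0.9911 - 0.9839 = 0.0072 bits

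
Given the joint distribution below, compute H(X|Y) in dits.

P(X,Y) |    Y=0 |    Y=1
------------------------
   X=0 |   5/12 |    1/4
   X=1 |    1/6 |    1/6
0.2734 dits

Using the chain rule: H(X|Y) = H(X,Y) - H(Y)

First, compute H(X,Y) = 0.5683 dits

Marginal P(Y) = (7/12, 5/12)
H(Y) = 0.2950 dits

H(X|Y) = H(X,Y) - H(Y) = 0.5683 - 0.2950 = 0.2734 dits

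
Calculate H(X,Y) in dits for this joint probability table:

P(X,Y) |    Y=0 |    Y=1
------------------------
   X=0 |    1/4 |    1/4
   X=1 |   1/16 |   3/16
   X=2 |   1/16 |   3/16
0.7242 dits

Joint entropy is H(X,Y) = -Σ_{x,y} p(x,y) log p(x,y).

Summing over all non-zero entries:
H(X,Y) = -[1/4·log_10(1/4) + 1/4·log_10(1/4) + 1/16·log_10(1/16) + 3/16·log_10(3/16) + 1/16·log_10(1/16) + 3/16·log_10(3/16)]
H(X,Y) = 0.7242 dits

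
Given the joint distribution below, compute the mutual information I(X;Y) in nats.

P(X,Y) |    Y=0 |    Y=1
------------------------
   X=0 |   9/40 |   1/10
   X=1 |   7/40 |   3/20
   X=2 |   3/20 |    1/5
0.0242 nats

Mutual information: I(X;Y) = H(X) + H(Y) - H(X,Y)

Marginals:
P(X) = (13/40, 13/40, 7/20), H(X) = 1.0980 nats
P(Y) = (11/20, 9/20), H(Y) = 0.6881 nats

Joint entropy: H(X,Y) = 1.7619 nats

I(X;Y) = 1.0980 + 0.6881 - 1.7619 = 0.0242 nats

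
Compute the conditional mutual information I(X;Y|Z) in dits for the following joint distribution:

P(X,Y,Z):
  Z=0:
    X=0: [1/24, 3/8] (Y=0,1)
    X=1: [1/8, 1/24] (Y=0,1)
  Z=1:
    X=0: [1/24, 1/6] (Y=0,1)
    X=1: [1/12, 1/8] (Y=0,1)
0.0564 dits

Conditional mutual information: I(X;Y|Z) = H(X|Z) + H(Y|Z) - H(X,Y|Z)

H(Z) = 0.2950
H(X,Z) = 0.5720 → H(X|Z) = 0.2770
H(Y,Z) = 0.5571 → H(Y|Z) = 0.2621
H(X,Y,Z) = 0.7777 → H(X,Y|Z) = 0.4827

I(X;Y|Z) = 0.2770 + 0.2621 - 0.4827 = 0.0564 dits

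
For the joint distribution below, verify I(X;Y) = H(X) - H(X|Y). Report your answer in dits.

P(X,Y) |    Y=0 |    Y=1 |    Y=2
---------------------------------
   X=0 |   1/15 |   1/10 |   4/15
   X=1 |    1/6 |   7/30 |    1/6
I(X;Y) = 0.0227 dits

Mutual information has multiple equivalent forms:
- I(X;Y) = H(X) - H(X|Y)
- I(X;Y) = H(Y) - H(Y|X)
- I(X;Y) = H(X) + H(Y) - H(X,Y)

Computing all quantities:
H(X) = 0.2972, H(Y) = 0.4639, H(X,Y) = 0.7383
H(X|Y) = 0.2744, H(Y|X) = 0.4412

Verification:
H(X) - H(X|Y) = 0.2972 - 0.2744 = 0.0227
H(Y) - H(Y|X) = 0.4639 - 0.4412 = 0.0227
H(X) + H(Y) - H(X,Y) = 0.2972 + 0.4639 - 0.7383 = 0.0227

All forms give I(X;Y) = 0.0227 dits. ✓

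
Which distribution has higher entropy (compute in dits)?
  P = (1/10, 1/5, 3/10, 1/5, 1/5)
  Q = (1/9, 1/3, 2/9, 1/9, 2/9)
P

Computing entropies in dits:
H(P) = 0.6762
H(Q) = 0.6614

Distribution P has higher entropy.

Intuition: The distribution closer to uniform (more spread out) has higher entropy.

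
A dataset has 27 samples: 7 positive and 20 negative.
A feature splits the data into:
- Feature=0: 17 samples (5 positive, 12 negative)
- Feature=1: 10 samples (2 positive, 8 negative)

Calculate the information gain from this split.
0.0080 bits

Information Gain = H(Y) - H(Y|Feature)

Before split:
P(positive) = 7/27 = 0.2593
H(Y) = 0.8256 bits

After split:
Feature=0: H = 0.8740 bits (weight = 17/27)
Feature=1: H = 0.7219 bits (weight = 10/27)
H(Y|Feature) = (17/27)×0.8740 + (10/27)×0.7219 = 0.8177 bits

Information Gain = 0.8256 - 0.8177 = 0.0080 bits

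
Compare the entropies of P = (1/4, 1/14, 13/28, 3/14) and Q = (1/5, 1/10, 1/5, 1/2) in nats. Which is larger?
P

Computing entropies in nats:
H(P) = 1.2214
H(Q) = 1.2206

Distribution P has higher entropy.

Intuition: The distribution closer to uniform (more spread out) has higher entropy.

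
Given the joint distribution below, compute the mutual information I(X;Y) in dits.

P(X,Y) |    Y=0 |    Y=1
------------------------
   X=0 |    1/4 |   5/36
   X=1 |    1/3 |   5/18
0.0020 dits

Mutual information: I(X;Y) = H(X) + H(Y) - H(X,Y)

Marginals:
P(X) = (7/18, 11/18), H(X) = 0.2902 dits
P(Y) = (7/12, 5/12), H(Y) = 0.2950 dits

Joint entropy: H(X,Y) = 0.5832 dits

I(X;Y) = 0.2902 + 0.2950 - 0.5832 = 0.0020 dits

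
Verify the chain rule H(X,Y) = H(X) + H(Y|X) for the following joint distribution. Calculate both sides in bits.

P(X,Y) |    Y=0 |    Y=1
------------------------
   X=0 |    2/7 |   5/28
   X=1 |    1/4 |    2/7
H(X,Y) = 1.9766, H(X) = 0.9963, H(Y|X) = 0.9803 (all in bits)

Chain rule: H(X,Y) = H(X) + H(Y|X)

Left side — joint entropy directly:
H(X,Y) = -Σ p(x,y) log p(x,y) = 1.9766 bits

Right side — compute H(Y|X) from the conditional distributions:
P(X) = (13/28, 15/28), so H(X) = 0.9963 bits
H(Y|X) = Σ_x P(X=x) · H(Y|X=x):
  P(Y|X=0) = (8/13, 5/13), H(Y|X=0) = 0.9612, weight P(X=0) = 13/28
  P(Y|X=1) = (7/15, 8/15), H(Y|X=1) = 0.9968, weight P(X=1) = 15/28
H(Y|X) = 0.9803 bits

H(X) + H(Y|X) = 0.9963 + 0.9803 = 1.9766 bits

Both sides equal 1.9766 bits. ✓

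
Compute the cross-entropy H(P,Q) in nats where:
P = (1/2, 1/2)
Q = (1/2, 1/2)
0.6931 nats

Cross-entropy: H(P,Q) = -Σ p(x) log q(x)

Alternatively: H(P,Q) = H(P) + D_KL(P||Q)
H(P) = 0.6931 nats
D_KL(P||Q) = 0.0000 nats

H(P,Q) = 0.6931 + 0.0000 = 0.6931 nats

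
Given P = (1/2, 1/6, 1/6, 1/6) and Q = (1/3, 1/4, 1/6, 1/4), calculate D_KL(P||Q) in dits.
0.0293 dits

KL divergence: D_KL(P||Q) = Σ p(x) log(p(x)/q(x))

Computing term by term:
  x=0: 1/2 × log_10[(1/2)/(1/3)] = 1/2 × 0.1761 = 0.0880
  x=1: 1/6 × log_10[(1/6)/(1/4)] = 1/6 × -0.1761 = -0.0293
  x=2: 1/6 × log_10[(1/6)/(1/6)] = 1/6 × 0.0000 = 0.0000
  x=3: 1/6 × log_10[(1/6)/(1/4)] = 1/6 × -0.1761 = -0.0293

D_KL(P||Q) = 0.0293 dits

Note: KL divergence is always non-negative and equals 0 iff P = Q.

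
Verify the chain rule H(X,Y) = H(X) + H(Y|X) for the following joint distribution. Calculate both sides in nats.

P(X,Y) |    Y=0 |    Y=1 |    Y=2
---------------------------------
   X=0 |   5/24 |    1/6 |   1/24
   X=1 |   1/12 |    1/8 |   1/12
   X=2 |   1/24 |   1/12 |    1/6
H(X,Y) = 2.0700, H(X) = 1.0835, H(Y|X) = 0.9865 (all in nats)

Chain rule: H(X,Y) = H(X) + H(Y|X)

Left side — joint entropy directly:
H(X,Y) = -Σ p(x,y) log p(x,y) = 2.0700 nats

Right side — compute H(Y|X) from the conditional distributions:
P(X) = (5/12, 7/24, 7/24), so H(X) = 1.0835 nats
H(Y|X) = Σ_x P(X=x) · H(Y|X=x):
  P(Y|X=0) = (1/2, 2/5, 1/10), H(Y|X=0) = 0.9433, weight P(X=0) = 5/12
  P(Y|X=1) = (2/7, 3/7, 2/7), H(Y|X=1) = 1.0790, weight P(X=1) = 7/24
  P(Y|X=2) = (1/7, 2/7, 4/7), H(Y|X=2) = 0.9557, weight P(X=2) = 7/24
H(Y|X) = 0.9865 nats

H(X) + H(Y|X) = 1.0835 + 0.9865 = 2.0700 nats

Both sides equal 2.0700 nats. ✓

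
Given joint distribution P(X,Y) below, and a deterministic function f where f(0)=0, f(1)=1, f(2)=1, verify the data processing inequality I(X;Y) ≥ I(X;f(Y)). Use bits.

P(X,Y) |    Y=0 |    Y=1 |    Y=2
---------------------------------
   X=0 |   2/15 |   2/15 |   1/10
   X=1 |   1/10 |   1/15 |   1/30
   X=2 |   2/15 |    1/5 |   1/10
I(X;Y) = 0.0196, I(X;f(Y)) = 0.0155, inequality holds: 0.0196 ≥ 0.0155

Data Processing Inequality: For any Markov chain X → Y → Z, we have I(X;Y) ≥ I(X;Z).

Here Z = f(Y) is a deterministic function of Y, forming X → Y → Z.

Original I(X;Y) = 0.0196 bits

After applying f:
P(X,Z) where Z=f(Y):
- P(X,Z=0) = P(X,Y=0)
- P(X,Z=1) = P(X,Y=1) + P(X,Y=2)

I(X;Z) = I(X;f(Y)) = 0.0155 bits

Verification: 0.0196 ≥ 0.0155 ✓

Information cannot be created by processing; the function f can only lose information about X.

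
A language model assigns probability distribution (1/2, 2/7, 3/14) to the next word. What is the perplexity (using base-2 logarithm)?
2.8140

Perplexity is 2^H (or exp(H) for natural log).

First, H = -Σ p log p = 1.4926 bits
Perplexity = 2^1.4926 = 2.8140

Interpretation: The model's uncertainty is equivalent to choosing uniformly among 2.8 options.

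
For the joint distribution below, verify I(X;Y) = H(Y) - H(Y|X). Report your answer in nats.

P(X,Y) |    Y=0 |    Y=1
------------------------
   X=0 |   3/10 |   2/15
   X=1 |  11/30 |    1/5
I(X;Y) = 0.0011 nats

Mutual information has multiple equivalent forms:
- I(X;Y) = H(X) - H(X|Y)
- I(X;Y) = H(Y) - H(Y|X)
- I(X;Y) = H(X) + H(Y) - H(X,Y)

Computing all quantities:
H(X) = 0.6842, H(Y) = 0.6365, H(X,Y) = 1.3196
H(X|Y) = 0.6831, H(Y|X) = 0.6354

Verification:
H(X) - H(X|Y) = 0.6842 - 0.6831 = 0.0011
H(Y) - H(Y|X) = 0.6365 - 0.6354 = 0.0011
H(X) + H(Y) - H(X,Y) = 0.6842 + 0.6365 - 1.3196 = 0.0011

All forms give I(X;Y) = 0.0011 nats. ✓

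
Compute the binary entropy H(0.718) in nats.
0.5948 nats

The binary entropy function is:
H(p) = -p log(p) - (1-p) log(1-p)

H(0.718) = -0.718 × log_e(0.718) - 0.282 × log_e(0.282)
H(0.718) = 0.5948 nats

Note: Binary entropy is maximized at p=0.5 (H=1 bit) and minimized at p=0 or p=1 (H=0).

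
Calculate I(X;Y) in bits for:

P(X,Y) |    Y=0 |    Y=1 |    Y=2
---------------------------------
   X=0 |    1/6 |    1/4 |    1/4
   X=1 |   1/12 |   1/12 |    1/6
0.0137 bits

Mutual information: I(X;Y) = H(X) + H(Y) - H(X,Y)

Marginals:
P(X) = (2/3, 1/3), H(X) = 0.9183 bits
P(Y) = (1/4, 1/3, 5/12), H(Y) = 1.5546 bits

Joint entropy: H(X,Y) = 2.4591 bits

I(X;Y) = 0.9183 + 1.5546 - 2.4591 = 0.0137 bits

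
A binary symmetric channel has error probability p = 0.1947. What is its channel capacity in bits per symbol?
0.2888 bits

For a binary symmetric channel (BSC) with error probability p:
Capacity C = 1 - H(p) bits per symbol

where H(p) = -p log₂(p) - (1-p) log₂(1-p) is the binary entropy function.

H(0.1947) = 0.7112 bits
C = 1 - 0.7112 = 0.2888 bits per symbol

This means we can reliably transmit up to 0.2888 bits of information per channel use.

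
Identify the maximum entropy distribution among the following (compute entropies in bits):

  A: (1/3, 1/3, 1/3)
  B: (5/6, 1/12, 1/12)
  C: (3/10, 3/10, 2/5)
A

For a discrete distribution over n outcomes, entropy is maximized by the uniform distribution.

Computing entropies:
H(A) = 1.5850 bits
H(B) = 0.8167 bits
H(C) = 1.5710 bits

The uniform distribution (where all probabilities equal 1/3) achieves the maximum entropy of log_2(3) = 1.5850 bits.

Distribution A has the highest entropy.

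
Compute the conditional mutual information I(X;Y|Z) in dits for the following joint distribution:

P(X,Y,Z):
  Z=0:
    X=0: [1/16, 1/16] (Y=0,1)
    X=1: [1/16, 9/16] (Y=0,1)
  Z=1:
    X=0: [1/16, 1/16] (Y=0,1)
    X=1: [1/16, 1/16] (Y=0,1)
0.0209 dits

Conditional mutual information: I(X;Y|Z) = H(X|Z) + H(Y|Z) - H(X,Y|Z)

H(Z) = 0.2442
H(X,Z) = 0.4662 → H(X|Z) = 0.2220
H(Y,Z) = 0.4662 → H(Y|Z) = 0.2220
H(X,Y,Z) = 0.6674 → H(X,Y|Z) = 0.4231

I(X;Y|Z) = 0.2220 + 0.2220 - 0.4231 = 0.0209 dits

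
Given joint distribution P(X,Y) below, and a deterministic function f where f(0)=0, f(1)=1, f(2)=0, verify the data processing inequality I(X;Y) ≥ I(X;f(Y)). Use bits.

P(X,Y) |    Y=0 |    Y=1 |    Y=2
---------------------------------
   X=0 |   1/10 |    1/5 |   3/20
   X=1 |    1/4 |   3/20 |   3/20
I(X;Y) = 0.0459, I(X;f(Y)) = 0.0231, inequality holds: 0.0459 ≥ 0.0231

Data Processing Inequality: For any Markov chain X → Y → Z, we have I(X;Y) ≥ I(X;Z).

Here Z = f(Y) is a deterministic function of Y, forming X → Y → Z.

Original I(X;Y) = 0.0459 bits

After applying f:
P(X,Z) where Z=f(Y):
- P(X,Z=0) = P(X,Y=0) + P(X,Y=2)
- P(X,Z=1) = P(X,Y=1)

I(X;Z) = I(X;f(Y)) = 0.0231 bits

Verification: 0.0459 ≥ 0.0231 ✓

Information cannot be created by processing; the function f can only lose information about X.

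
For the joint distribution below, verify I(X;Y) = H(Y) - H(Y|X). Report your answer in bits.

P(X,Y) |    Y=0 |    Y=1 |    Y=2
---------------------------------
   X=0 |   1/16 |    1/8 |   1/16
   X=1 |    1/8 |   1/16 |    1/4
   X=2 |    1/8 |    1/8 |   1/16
I(X;Y) = 0.1256 bits

Mutual information has multiple equivalent forms:
- I(X;Y) = H(X) - H(X|Y)
- I(X;Y) = H(Y) - H(Y|X)
- I(X;Y) = H(X) + H(Y) - H(X,Y)

Computing all quantities:
H(X) = 1.5462, H(Y) = 1.5794, H(X,Y) = 3.0000
H(X|Y) = 1.4206, H(Y|X) = 1.4538

Verification:
H(X) - H(X|Y) = 1.5462 - 1.4206 = 0.1256
H(Y) - H(Y|X) = 1.5794 - 1.4538 = 0.1256
H(X) + H(Y) - H(X,Y) = 1.5462 + 1.5794 - 3.0000 = 0.1256

All forms give I(X;Y) = 0.1256 bits. ✓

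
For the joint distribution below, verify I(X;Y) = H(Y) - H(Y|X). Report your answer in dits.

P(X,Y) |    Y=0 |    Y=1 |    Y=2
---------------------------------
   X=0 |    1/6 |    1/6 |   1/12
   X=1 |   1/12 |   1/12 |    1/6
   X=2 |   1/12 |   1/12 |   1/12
I(X;Y) = 0.0164 dits

Mutual information has multiple equivalent forms:
- I(X;Y) = H(X) - H(X|Y)
- I(X;Y) = H(Y) - H(Y|X)
- I(X;Y) = H(X) + H(Y) - H(X,Y)

Computing all quantities:
H(X) = 0.4680, H(Y) = 0.4771, H(X,Y) = 0.9287
H(X|Y) = 0.4515, H(Y|X) = 0.4607

Verification:
H(X) - H(X|Y) = 0.4680 - 0.4515 = 0.0164
H(Y) - H(Y|X) = 0.4771 - 0.4607 = 0.0164
H(X) + H(Y) - H(X,Y) = 0.4680 + 0.4771 - 0.9287 = 0.0164

All forms give I(X;Y) = 0.0164 dits. ✓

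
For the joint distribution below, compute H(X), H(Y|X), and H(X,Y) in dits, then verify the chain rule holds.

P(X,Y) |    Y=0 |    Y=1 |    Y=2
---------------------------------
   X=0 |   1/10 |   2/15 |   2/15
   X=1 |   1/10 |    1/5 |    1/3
H(X,Y) = 0.7322, H(X) = 0.2854, H(Y|X) = 0.4468 (all in dits)

Chain rule: H(X,Y) = H(X) + H(Y|X)

Left side — joint entropy directly:
H(X,Y) = -Σ p(x,y) log p(x,y) = 0.7322 dits

Right side — compute H(Y|X) from the conditional distributions:
P(X) = (11/30, 19/30), so H(X) = 0.2854 dits
H(Y|X) = Σ_x P(X=x) · H(Y|X=x):
  P(Y|X=0) = (3/11, 4/11, 4/11), H(Y|X=0) = 0.4734, weight P(X=0) = 11/30
  P(Y|X=1) = (3/19, 6/19, 10/19), H(Y|X=1) = 0.4314, weight P(X=1) = 19/30
H(Y|X) = 0.4468 dits

H(X) + H(Y|X) = 0.2854 + 0.4468 = 0.7322 dits

Both sides equal 0.7322 dits. ✓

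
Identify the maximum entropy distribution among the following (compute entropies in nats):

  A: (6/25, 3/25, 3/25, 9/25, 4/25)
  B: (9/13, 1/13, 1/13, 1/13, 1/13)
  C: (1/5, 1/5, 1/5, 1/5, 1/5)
C

For a discrete distribution over n outcomes, entropy is maximized by the uniform distribution.

Computing entropies:
H(A) = 1.5124 nats
H(B) = 1.0438 nats
H(C) = 1.6094 nats

The uniform distribution (where all probabilities equal 1/5) achieves the maximum entropy of log_e(5) = 1.6094 nats.

Distribution C has the highest entropy.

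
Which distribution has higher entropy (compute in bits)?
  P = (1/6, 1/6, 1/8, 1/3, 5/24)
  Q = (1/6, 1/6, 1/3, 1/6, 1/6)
Q

Computing entropies in bits:
H(P) = 2.2364
H(Q) = 2.2516

Distribution Q has higher entropy.

Intuition: The distribution closer to uniform (more spread out) has higher entropy.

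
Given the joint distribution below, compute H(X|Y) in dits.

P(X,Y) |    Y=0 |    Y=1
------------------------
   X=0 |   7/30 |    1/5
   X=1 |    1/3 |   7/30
0.2966 dits

Using the chain rule: H(X|Y) = H(X,Y) - H(Y)

First, compute H(X,Y) = 0.5938 dits

Marginal P(Y) = (17/30, 13/30)
H(Y) = 0.2972 dits

H(X|Y) = H(X,Y) - H(Y) = 0.5938 - 0.2972 = 0.2966 dits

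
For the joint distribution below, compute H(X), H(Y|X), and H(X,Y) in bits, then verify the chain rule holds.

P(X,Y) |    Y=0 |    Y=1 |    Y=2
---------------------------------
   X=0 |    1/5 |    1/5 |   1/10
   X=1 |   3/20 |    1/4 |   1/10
H(X,Y) = 2.5037, H(X) = 1.0000, H(Y|X) = 1.5037 (all in bits)

Chain rule: H(X,Y) = H(X) + H(Y|X)

Left side — joint entropy directly:
H(X,Y) = -Σ p(x,y) log p(x,y) = 2.5037 bits

Right side — compute H(Y|X) from the conditional distributions:
P(X) = (1/2, 1/2), so H(X) = 1.0000 bits
H(Y|X) = Σ_x P(X=x) · H(Y|X=x):
  P(Y|X=0) = (2/5, 2/5, 1/5), H(Y|X=0) = 1.5219, weight P(X=0) = 1/2
  P(Y|X=1) = (3/10, 1/2, 1/5), H(Y|X=1) = 1.4855, weight P(X=1) = 1/2
H(Y|X) = 1.5037 bits

H(X) + H(Y|X) = 1.0000 + 1.5037 = 2.5037 bits

Both sides equal 2.5037 bits. ✓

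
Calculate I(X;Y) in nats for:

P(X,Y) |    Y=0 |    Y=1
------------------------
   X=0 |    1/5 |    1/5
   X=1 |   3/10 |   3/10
0.0000 nats

Mutual information: I(X;Y) = H(X) + H(Y) - H(X,Y)

Marginals:
P(X) = (2/5, 3/5), H(X) = 0.6730 nats
P(Y) = (1/2, 1/2), H(Y) = 0.6931 nats

Joint entropy: H(X,Y) = 1.3662 nats

I(X;Y) = 0.6730 + 0.6931 - 1.3662 = 0.0000 nats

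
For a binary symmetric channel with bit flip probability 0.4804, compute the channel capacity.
0.0011 bits

For a binary symmetric channel (BSC) with error probability p:
Capacity C = 1 - H(p) bits per symbol

where H(p) = -p log₂(p) - (1-p) log₂(1-p) is the binary entropy function.

H(0.4804) = 0.9989 bits
C = 1 - 0.9989 = 0.0011 bits per symbol

This means we can reliably transmit up to 0.0011 bits of information per channel use.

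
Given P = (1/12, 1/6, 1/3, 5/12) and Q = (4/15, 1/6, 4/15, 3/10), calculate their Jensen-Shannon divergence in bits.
0.0460 bits

Jensen-Shannon divergence is:
JSD(P||Q) = 0.5 × D_KL(P||M) + 0.5 × D_KL(Q||M)
where M = 0.5 × (P + Q) is the mixture distribution.

M = 0.5 × (1/12, 1/6, 1/3, 5/12) + 0.5 × (4/15, 1/6, 4/15, 3/10) = (7/40, 1/6, 3/10, 0.358333)

D_KL(P||M) = 0.0521 bits
D_KL(Q||M) = 0.0398 bits

JSD(P||Q) = 0.5 × 0.0521 + 0.5 × 0.0398 = 0.0460 bits

Unlike KL divergence, JSD is symmetric and bounded: 0 ≤ JSD ≤ log(2).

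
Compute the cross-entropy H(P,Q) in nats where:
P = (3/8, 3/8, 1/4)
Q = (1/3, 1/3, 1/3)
1.0986 nats

Cross-entropy: H(P,Q) = -Σ p(x) log q(x)

Alternatively: H(P,Q) = H(P) + D_KL(P||Q)
H(P) = 1.0822 nats
D_KL(P||Q) = 0.0164 nats

H(P,Q) = 1.0822 + 0.0164 = 1.0986 nats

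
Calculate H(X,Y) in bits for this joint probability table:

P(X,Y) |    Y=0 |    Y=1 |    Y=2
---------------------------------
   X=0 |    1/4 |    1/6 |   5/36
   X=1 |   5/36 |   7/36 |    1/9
2.5335 bits

Joint entropy is H(X,Y) = -Σ_{x,y} p(x,y) log p(x,y).

Summing over all non-zero entries:
H(X,Y) = -[1/4·log_2(1/4) + 1/6·log_2(1/6) + 5/36·log_2(5/36) + 5/36·log_2(5/36) + 7/36·log_2(7/36) + 1/9·log_2(1/9)]
H(X,Y) = 2.5335 bits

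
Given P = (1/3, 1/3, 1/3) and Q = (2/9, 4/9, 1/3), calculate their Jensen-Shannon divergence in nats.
0.0096 nats

Jensen-Shannon divergence is:
JSD(P||Q) = 0.5 × D_KL(P||M) + 0.5 × D_KL(Q||M)
where M = 0.5 × (P + Q) is the mixture distribution.

M = 0.5 × (1/3, 1/3, 1/3) + 0.5 × (2/9, 4/9, 1/3) = (5/18, 7/18, 1/3)

D_KL(P||M) = 0.0094 nats
D_KL(Q||M) = 0.0098 nats

JSD(P||Q) = 0.5 × 0.0094 + 0.5 × 0.0098 = 0.0096 nats

Unlike KL divergence, JSD is symmetric and bounded: 0 ≤ JSD ≤ log(2).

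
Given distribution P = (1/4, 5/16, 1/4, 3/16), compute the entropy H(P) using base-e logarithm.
1.3705 nats

Shannon entropy is H(X) = -Σ p(x) log p(x).

For P = (1/4, 5/16, 1/4, 3/16):
H = -1/4 × log_e(1/4) -5/16 × log_e(5/16) -1/4 × log_e(1/4) -3/16 × log_e(3/16)
H = 1.3705 nats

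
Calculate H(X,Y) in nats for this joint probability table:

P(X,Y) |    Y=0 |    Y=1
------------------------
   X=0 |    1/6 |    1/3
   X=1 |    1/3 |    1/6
1.3297 nats

Joint entropy is H(X,Y) = -Σ_{x,y} p(x,y) log p(x,y).

Summing over all non-zero entries:
H(X,Y) = -[1/6·log_e(1/6) + 1/3·log_e(1/3) + 1/3·log_e(1/3) + 1/6·log_e(1/6)]
H(X,Y) = 1.3297 nats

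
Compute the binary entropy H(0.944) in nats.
0.2158 nats

The binary entropy function is:
H(p) = -p log(p) - (1-p) log(1-p)

H(0.944) = -0.944 × log_e(0.944) - 0.056 × log_e(0.056)
H(0.944) = 0.2158 nats

Note: Binary entropy is maximized at p=0.5 (H=1 bit) and minimized at p=0 or p=1 (H=0).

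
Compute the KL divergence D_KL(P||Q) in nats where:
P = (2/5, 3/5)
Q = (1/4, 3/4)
0.0541 nats

KL divergence: D_KL(P||Q) = Σ p(x) log(p(x)/q(x))

Computing term by term:
  x=0: 2/5 × log_e[(2/5)/(1/4)] = 2/5 × 0.4700 = 0.1880
  x=1: 3/5 × log_e[(3/5)/(3/4)] = 3/5 × -0.2231 = -0.1339

D_KL(P||Q) = 0.0541 nats

Note: KL divergence is always non-negative and equals 0 iff P = Q.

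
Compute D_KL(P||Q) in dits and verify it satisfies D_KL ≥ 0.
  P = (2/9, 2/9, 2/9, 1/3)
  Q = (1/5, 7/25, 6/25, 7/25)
0.0057 dits

KL divergence satisfies the Gibbs inequality: D_KL(P||Q) ≥ 0 for all distributions P, Q.

D_KL(P||Q) = Σ p(x) log(p(x)/q(x))
Term by term:
  x=0: 2/9 × log_10[(2/9)/(1/5)] = 0.0102
  x=1: 2/9 × log_10[(2/9)/(7/25)] = -0.0223
  x=2: 2/9 × log_10[(2/9)/(6/25)] = -0.0074
  x=3: 1/3 × log_10[(1/3)/(7/25)] = 0.0252
D_KL(P||Q) = 0.0057 dits

D_KL(P||Q) = 0.0057 ≥ 0 ✓

This non-negativity is a fundamental property: relative entropy cannot be negative because it measures how different Q is from P.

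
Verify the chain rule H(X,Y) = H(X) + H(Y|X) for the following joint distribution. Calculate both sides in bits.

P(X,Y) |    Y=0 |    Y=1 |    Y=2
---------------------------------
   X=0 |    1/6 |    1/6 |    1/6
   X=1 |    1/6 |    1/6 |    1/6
H(X,Y) = 2.5850, H(X) = 1.0000, H(Y|X) = 1.5850 (all in bits)

Chain rule: H(X,Y) = H(X) + H(Y|X)

Left side — joint entropy directly:
H(X,Y) = -Σ p(x,y) log p(x,y) = 2.5850 bits

Right side — compute H(Y|X) from the conditional distributions:
P(X) = (1/2, 1/2), so H(X) = 1.0000 bits
H(Y|X) = Σ_x P(X=x) · H(Y|X=x):
  P(Y|X=0) = (1/3, 1/3, 1/3), H(Y|X=0) = 1.5850, weight P(X=0) = 1/2
  P(Y|X=1) = (1/3, 1/3, 1/3), H(Y|X=1) = 1.5850, weight P(X=1) = 1/2
H(Y|X) = 1.5850 bits

H(X) + H(Y|X) = 1.0000 + 1.5850 = 2.5850 bits

Both sides equal 2.5850 bits. ✓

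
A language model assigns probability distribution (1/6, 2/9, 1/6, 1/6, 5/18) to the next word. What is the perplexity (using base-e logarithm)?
4.8839

Perplexity is e^H (or exp(H) for natural log).

First, H = -Σ p log p = 1.5859 nats
Perplexity = e^1.5859 = 4.8839

Interpretation: The model's uncertainty is equivalent to choosing uniformly among 4.9 options.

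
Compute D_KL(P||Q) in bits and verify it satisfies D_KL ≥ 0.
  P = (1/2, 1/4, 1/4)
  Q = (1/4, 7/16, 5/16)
0.2177 bits

KL divergence satisfies the Gibbs inequality: D_KL(P||Q) ≥ 0 for all distributions P, Q.

D_KL(P||Q) = Σ p(x) log(p(x)/q(x))
Term by term:
  x=0: 1/2 × log_2[(1/2)/(1/4)] = 0.5000
  x=1: 1/4 × log_2[(1/4)/(7/16)] = -0.2018
  x=2: 1/4 × log_2[(1/4)/(5/16)] = -0.0805
D_KL(P||Q) = 0.2177 bits

D_KL(P||Q) = 0.2177 ≥ 0 ✓

This non-negativity is a fundamental property: relative entropy cannot be negative because it measures how different Q is from P.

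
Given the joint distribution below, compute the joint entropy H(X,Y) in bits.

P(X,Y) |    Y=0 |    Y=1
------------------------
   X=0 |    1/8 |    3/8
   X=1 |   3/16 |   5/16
1.8829 bits

Joint entropy is H(X,Y) = -Σ_{x,y} p(x,y) log p(x,y).

Summing over all non-zero entries:
H(X,Y) = -[1/8·log_2(1/8) + 3/8·log_2(3/8) + 3/16·log_2(3/16) + 5/16·log_2(5/16)]
H(X,Y) = 1.8829 bits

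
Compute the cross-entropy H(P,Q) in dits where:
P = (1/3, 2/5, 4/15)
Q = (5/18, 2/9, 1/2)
0.5270 dits

Cross-entropy: H(P,Q) = -Σ p(x) log q(x)

Alternatively: H(P,Q) = H(P) + D_KL(P||Q)
H(P) = 0.4713 dits
D_KL(P||Q) = 0.0557 dits

H(P,Q) = 0.4713 + 0.0557 = 0.5270 dits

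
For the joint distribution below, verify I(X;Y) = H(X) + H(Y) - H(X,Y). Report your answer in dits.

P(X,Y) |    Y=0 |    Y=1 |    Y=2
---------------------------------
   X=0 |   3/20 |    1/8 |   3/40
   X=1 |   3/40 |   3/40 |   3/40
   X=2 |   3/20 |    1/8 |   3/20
I(X;Y) = 0.0045 dits

Mutual information has multiple equivalent forms:
- I(X;Y) = H(X) - H(X|Y)
- I(X;Y) = H(Y) - H(Y|X)
- I(X;Y) = H(X) + H(Y) - H(X,Y)

Computing all quantities:
H(X) = 0.4633, H(Y) = 0.4752, H(X,Y) = 0.9340
H(X|Y) = 0.4588, H(Y|X) = 0.4707

Verification:
H(X) - H(X|Y) = 0.4633 - 0.4588 = 0.0045
H(Y) - H(Y|X) = 0.4752 - 0.4707 = 0.0045
H(X) + H(Y) - H(X,Y) = 0.4633 + 0.4752 - 0.9340 = 0.0045

All forms give I(X;Y) = 0.0045 dits. ✓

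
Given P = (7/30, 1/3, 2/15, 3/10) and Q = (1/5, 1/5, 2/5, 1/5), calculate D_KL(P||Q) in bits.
0.2617 bits

KL divergence: D_KL(P||Q) = Σ p(x) log(p(x)/q(x))

Computing term by term:
  x=0: 7/30 × log_2[(7/30)/(1/5)] = 7/30 × 0.2224 = 0.0519
  x=1: 1/3 × log_2[(1/3)/(1/5)] = 1/3 × 0.7370 = 0.2457
  x=2: 2/15 × log_2[(2/15)/(2/5)] = 2/15 × -1.5850 = -0.2113
  x=3: 3/10 × log_2[(3/10)/(1/5)] = 3/10 × 0.5850 = 0.1755

D_KL(P||Q) = 0.2617 bits

Note: KL divergence is always non-negative and equals 0 iff P = Q.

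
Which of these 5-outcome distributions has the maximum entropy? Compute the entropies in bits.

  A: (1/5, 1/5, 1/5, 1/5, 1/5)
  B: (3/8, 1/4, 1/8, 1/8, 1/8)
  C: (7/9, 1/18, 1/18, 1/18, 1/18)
A

For a discrete distribution over n outcomes, entropy is maximized by the uniform distribution.

Computing entropies:
H(A) = 2.3219 bits
H(B) = 2.1556 bits
H(C) = 1.2086 bits

The uniform distribution (where all probabilities equal 1/5) achieves the maximum entropy of log_2(5) = 2.3219 bits.

Distribution A has the highest entropy.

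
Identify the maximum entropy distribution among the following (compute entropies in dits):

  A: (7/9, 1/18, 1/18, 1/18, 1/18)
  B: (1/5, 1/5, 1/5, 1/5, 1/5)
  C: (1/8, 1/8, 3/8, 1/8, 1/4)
B

For a discrete distribution over n outcomes, entropy is maximized by the uniform distribution.

Computing entropies:
H(A) = 0.3638 dits
H(B) = 0.6990 dits
H(C) = 0.6489 dits

The uniform distribution (where all probabilities equal 1/5) achieves the maximum entropy of log_10(5) = 0.6990 dits.

Distribution B has the highest entropy.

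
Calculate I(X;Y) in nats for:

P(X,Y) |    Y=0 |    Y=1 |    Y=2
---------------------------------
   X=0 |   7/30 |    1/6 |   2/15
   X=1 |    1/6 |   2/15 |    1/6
0.0071 nats

Mutual information: I(X;Y) = H(X) + H(Y) - H(X,Y)

Marginals:
P(X) = (8/15, 7/15), H(X) = 0.6909 nats
P(Y) = (2/5, 3/10, 3/10), H(Y) = 1.0889 nats

Joint entropy: H(X,Y) = 1.7728 nats

I(X;Y) = 0.6909 + 1.0889 - 1.7728 = 0.0071 nats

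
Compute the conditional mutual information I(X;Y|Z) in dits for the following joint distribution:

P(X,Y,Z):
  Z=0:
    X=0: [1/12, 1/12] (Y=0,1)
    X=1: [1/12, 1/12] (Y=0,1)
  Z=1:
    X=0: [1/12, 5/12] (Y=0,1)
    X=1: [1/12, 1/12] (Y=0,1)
0.0148 dits

Conditional mutual information: I(X;Y|Z) = H(X|Z) + H(Y|Z) - H(X,Y|Z)

H(Z) = 0.2764
H(X,Z) = 0.5396 → H(X|Z) = 0.2632
H(Y,Z) = 0.5396 → H(Y|Z) = 0.2632
H(X,Y,Z) = 0.7879 → H(X,Y|Z) = 0.5115

I(X;Y|Z) = 0.2632 + 0.2632 - 0.5115 = 0.0148 dits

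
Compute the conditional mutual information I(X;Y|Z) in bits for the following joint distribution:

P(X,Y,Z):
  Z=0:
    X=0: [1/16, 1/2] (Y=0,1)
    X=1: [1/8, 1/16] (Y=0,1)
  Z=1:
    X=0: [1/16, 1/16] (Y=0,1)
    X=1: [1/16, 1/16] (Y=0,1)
0.1532 bits

Conditional mutual information: I(X;Y|Z) = H(X|Z) + H(Y|Z) - H(X,Y|Z)

H(Z) = 0.8113
H(X,Z) = 1.6697 → H(X|Z) = 0.8585
H(Y,Z) = 1.6697 → H(Y|Z) = 0.8585
H(X,Y,Z) = 2.3750 → H(X,Y|Z) = 1.5637

I(X;Y|Z) = 0.8585 + 0.8585 - 1.5637 = 0.1532 bits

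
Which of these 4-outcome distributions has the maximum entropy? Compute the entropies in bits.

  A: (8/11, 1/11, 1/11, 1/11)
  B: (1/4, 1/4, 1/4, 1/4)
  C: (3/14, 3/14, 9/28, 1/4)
B

For a discrete distribution over n outcomes, entropy is maximized by the uniform distribution.

Computing entropies:
H(A) = 1.2776 bits
H(B) = 2.0000 bits
H(C) = 1.9788 bits

The uniform distribution (where all probabilities equal 1/4) achieves the maximum entropy of log_2(4) = 2.0000 bits.

Distribution B has the highest entropy.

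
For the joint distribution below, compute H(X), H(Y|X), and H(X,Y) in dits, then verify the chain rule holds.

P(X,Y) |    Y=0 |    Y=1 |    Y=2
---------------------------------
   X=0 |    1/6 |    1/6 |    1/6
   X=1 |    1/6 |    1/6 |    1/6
H(X,Y) = 0.7782, H(X) = 0.3010, H(Y|X) = 0.4771 (all in dits)

Chain rule: H(X,Y) = H(X) + H(Y|X)

Left side — joint entropy directly:
H(X,Y) = -Σ p(x,y) log p(x,y) = 0.7782 dits

Right side — compute H(Y|X) from the conditional distributions:
P(X) = (1/2, 1/2), so H(X) = 0.3010 dits
H(Y|X) = Σ_x P(X=x) · H(Y|X=x):
  P(Y|X=0) = (1/3, 1/3, 1/3), H(Y|X=0) = 0.4771, weight P(X=0) = 1/2
  P(Y|X=1) = (1/3, 1/3, 1/3), H(Y|X=1) = 0.4771, weight P(X=1) = 1/2
H(Y|X) = 0.4771 dits

H(X) + H(Y|X) = 0.3010 + 0.4771 = 0.7782 dits

Both sides equal 0.7782 dits. ✓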